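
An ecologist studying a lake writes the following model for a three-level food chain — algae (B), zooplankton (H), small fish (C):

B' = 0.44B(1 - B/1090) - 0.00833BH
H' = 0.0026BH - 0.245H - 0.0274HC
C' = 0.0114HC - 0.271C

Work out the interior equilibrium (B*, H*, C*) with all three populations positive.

B* ≈ 599, H* ≈ 23.8, C* ≈ 47.9

From dC/dt = 0: 0.0114H* = 0.271, so H* = 23.8.
From dB/dt = 0: 0.44(1 - B*/1090) = 0.00833·23.8, giving B* = 1090·(1 - 0.45) = 599.
From dH/dt = 0: 0.0026·599 - 0.245 = 0.0274C*, so C* = 1.31/0.0274 = 47.9.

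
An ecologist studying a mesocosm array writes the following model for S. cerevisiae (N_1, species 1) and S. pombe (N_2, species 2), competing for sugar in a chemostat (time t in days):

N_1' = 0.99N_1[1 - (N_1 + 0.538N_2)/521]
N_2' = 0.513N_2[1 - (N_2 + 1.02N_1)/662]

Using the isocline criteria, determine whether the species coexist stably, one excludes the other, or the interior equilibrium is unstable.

Compare the nullcline intercepts: K1/α12 = 521/0.538 = 968 > K2 = 662; K2/α21 = 662/1.02 = 649 > K1 = 521.
Since both inequalities hold, each species can invade when rare, so the interior equilibrium is stable.

stable coexistence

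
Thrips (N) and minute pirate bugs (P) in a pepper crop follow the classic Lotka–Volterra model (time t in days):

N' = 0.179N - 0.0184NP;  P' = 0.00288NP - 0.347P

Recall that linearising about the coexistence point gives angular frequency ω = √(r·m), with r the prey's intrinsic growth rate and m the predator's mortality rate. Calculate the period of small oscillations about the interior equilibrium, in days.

Here r = 0.179 and m = 0.347, so r·m = 0.0621.
ω = √0.0621 = 0.249 per day, hence T = 2π/ω ≈ 25.2 days.

T ≈ 25.2 days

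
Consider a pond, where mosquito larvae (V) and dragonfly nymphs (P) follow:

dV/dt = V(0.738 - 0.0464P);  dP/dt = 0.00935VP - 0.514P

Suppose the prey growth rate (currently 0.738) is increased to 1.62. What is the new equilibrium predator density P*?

P* ≈ 34.9

At the interior fixed point, setting dV/dt = 0 with V > 0 fixes P* = (prey growth rate)/(VP coefficient) — independent of the other coefficients.
With the change, P* = 1.62/0.0464 = 34.9; it rises from 15.9.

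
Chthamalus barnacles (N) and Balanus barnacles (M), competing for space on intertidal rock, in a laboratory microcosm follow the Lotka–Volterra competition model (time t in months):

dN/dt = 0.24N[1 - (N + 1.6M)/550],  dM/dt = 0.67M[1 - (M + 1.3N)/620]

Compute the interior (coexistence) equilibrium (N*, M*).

N* ≈ 409, M* ≈ 88

Setting both brackets to zero gives the nullclines N + 1.6M = 550 and 1.3N + M = 620.
Substituting M = 620 - 1.3N into the first: N(1 - 1.6·1.3) = 550 - 1.6·620.
So N* = -442/-1.08 = 409, and then M* = 620 - 1.3·409 = 88.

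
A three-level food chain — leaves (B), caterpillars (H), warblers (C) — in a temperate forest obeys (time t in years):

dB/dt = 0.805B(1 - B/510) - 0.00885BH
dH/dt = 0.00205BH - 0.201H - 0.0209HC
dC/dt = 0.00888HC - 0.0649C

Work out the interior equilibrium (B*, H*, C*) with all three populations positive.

From dC/dt = 0: 0.00888H* = 0.0649, so H* = 7.31.
From dB/dt = 0: 0.805(1 - B*/510) = 0.00885·7.31, giving B* = 510·(1 - 0.0803) = 469.
From dH/dt = 0: 0.00205·469 - 0.201 = 0.0209C*, so C* = 0.76/0.0209 = 36.4.

B* ≈ 469, H* ≈ 7.31, C* ≈ 36.4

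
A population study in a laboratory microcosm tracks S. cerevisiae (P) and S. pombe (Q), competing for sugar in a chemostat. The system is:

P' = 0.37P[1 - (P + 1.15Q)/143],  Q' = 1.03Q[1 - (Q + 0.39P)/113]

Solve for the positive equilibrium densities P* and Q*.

Setting both brackets to zero gives the nullclines P + 1.15Q = 143 and 0.39P + Q = 113.
Substituting Q = 113 - 0.39P into the first: P(1 - 1.15·0.39) = 143 - 1.15·113.
So P* = 13.1/0.552 = 23.7, and then Q* = 113 - 0.39·23.7 = 104.

P* ≈ 23.7, Q* ≈ 104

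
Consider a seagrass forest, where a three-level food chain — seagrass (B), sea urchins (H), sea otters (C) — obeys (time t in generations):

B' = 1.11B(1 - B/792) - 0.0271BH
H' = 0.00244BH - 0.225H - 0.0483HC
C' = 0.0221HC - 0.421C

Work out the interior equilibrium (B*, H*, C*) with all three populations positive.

From dC/dt = 0: 0.0221H* = 0.421, so H* = 19.
From dB/dt = 0: 1.11(1 - B*/792) = 0.0271·19, giving B* = 792·(1 - 0.465) = 424.
From dH/dt = 0: 0.00244·424 - 0.225 = 0.0483C*, so C* = 0.809/0.0483 = 16.7.

B* ≈ 424, H* ≈ 19, C* ≈ 16.7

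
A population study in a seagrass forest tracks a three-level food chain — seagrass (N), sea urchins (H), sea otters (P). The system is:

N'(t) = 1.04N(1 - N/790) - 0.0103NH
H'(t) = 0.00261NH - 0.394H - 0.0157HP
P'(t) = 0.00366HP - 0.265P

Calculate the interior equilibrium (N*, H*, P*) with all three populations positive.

N* ≈ 224, H* ≈ 72.4, P* ≈ 12.1

From dP/dt = 0: 0.00366H* = 0.265, so H* = 72.4.
From dN/dt = 0: 1.04(1 - N*/790) = 0.0103·72.4, giving N* = 790·(1 - 0.717) = 224.
From dH/dt = 0: 0.00261·224 - 0.394 = 0.0157P*, so P* = 0.189/0.0157 = 12.1.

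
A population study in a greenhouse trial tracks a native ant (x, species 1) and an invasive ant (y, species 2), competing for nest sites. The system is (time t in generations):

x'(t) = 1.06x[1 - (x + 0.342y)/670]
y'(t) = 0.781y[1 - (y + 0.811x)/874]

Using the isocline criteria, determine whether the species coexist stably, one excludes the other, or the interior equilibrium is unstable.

stable coexistence

Compare the nullcline intercepts: K1/α12 = 670/0.342 = 1960 > K2 = 874; K2/α21 = 874/0.811 = 1080 > K1 = 670.
Since both inequalities hold, each species can invade when rare, so the interior equilibrium is stable.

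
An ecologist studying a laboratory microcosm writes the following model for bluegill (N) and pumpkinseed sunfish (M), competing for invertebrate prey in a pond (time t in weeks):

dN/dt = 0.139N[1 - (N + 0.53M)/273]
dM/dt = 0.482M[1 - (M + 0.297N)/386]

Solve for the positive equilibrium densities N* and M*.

Setting both brackets to zero gives the nullclines N + 0.53M = 273 and 0.297N + M = 386.
Substituting M = 386 - 0.297N into the first: N(1 - 0.53·0.297) = 273 - 0.53·386.
So N* = 68.4/0.843 = 81.2, and then M* = 386 - 0.297·81.2 = 362.

N* ≈ 81.2, M* ≈ 362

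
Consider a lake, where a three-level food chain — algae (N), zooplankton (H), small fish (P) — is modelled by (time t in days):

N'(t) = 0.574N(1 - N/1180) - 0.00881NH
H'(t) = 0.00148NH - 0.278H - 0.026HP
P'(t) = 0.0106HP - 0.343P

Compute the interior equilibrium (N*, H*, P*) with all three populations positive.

From dP/dt = 0: 0.0106H* = 0.343, so H* = 32.4.
From dN/dt = 0: 0.574(1 - N*/1180) = 0.00881·32.4, giving N* = 1180·(1 - 0.497) = 594.
From dH/dt = 0: 0.00148·594 - 0.278 = 0.026P*, so P* = 0.601/0.026 = 23.1.

N* ≈ 594, H* ≈ 32.4, P* ≈ 23.1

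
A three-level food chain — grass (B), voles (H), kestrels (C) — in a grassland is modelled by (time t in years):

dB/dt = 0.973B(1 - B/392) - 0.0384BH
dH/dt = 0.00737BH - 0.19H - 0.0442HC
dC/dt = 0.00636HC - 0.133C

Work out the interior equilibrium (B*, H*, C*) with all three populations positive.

From dC/dt = 0: 0.00636H* = 0.133, so H* = 20.9.
From dB/dt = 0: 0.973(1 - B*/392) = 0.0384·20.9, giving B* = 392·(1 - 0.825) = 68.5.
From dH/dt = 0: 0.00737·68.5 - 0.19 = 0.0442C*, so C* = 0.315/0.0442 = 7.12.

B* ≈ 68.5, H* ≈ 20.9, C* ≈ 7.12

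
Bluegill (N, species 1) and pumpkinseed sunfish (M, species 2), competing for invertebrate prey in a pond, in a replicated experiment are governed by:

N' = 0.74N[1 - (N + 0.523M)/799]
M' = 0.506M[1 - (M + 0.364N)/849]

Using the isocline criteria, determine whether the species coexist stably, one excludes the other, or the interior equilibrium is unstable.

Compare the nullcline intercepts: K1/α12 = 799/0.523 = 1530 > K2 = 849; K2/α21 = 849/0.364 = 2330 > K1 = 799.
Since both inequalities hold, each species can invade when rare, so the interior equilibrium is stable.

stable coexistence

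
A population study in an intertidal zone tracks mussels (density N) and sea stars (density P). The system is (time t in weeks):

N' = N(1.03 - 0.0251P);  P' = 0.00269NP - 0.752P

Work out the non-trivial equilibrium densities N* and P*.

Set dP/dt = 0 with P > 0: 0.00269N - 0.752 = 0, so N* = 0.752/0.00269 = 280.
Set dN/dt = 0 with N > 0: 1.03 - 0.0251P = 0, so P* = 1.03/0.0251 = 41.

N* ≈ 280, P* ≈ 41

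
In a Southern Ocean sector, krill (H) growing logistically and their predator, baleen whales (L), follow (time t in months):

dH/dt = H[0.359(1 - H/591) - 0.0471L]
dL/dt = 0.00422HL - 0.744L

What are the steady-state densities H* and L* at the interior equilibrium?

From dL/dt = 0 with L > 0: 0.00422H* = 0.744, so H* = 176.
Substitute into dH/dt = 0: 0.359(1 - 176/591) = 0.0471L*.
The bracket is 0.702, giving L* = 0.252/0.0471 = 5.35.

H* ≈ 176, L* ≈ 5.35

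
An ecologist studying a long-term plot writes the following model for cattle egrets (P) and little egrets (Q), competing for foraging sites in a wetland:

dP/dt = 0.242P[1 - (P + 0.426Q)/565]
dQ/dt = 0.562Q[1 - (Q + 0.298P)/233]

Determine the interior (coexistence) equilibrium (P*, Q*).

P* ≈ 533, Q* ≈ 74

Setting both brackets to zero gives the nullclines P + 0.426Q = 565 and 0.298P + Q = 233.
Substituting Q = 233 - 0.298P into the first: P(1 - 0.426·0.298) = 565 - 0.426·233.
So P* = 466/0.873 = 533, and then Q* = 233 - 0.298·533 = 74.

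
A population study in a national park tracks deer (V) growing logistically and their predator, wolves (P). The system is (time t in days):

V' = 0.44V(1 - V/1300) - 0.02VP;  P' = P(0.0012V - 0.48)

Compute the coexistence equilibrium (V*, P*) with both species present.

From dP/dt = 0 with P > 0: 0.0012V* = 0.48, so V* = 400.
Substitute into dV/dt = 0: 0.44(1 - 400/1300) = 0.02P*.
The bracket is 0.692, giving P* = 0.305/0.02 = 15.2.

V* ≈ 400, P* ≈ 15.2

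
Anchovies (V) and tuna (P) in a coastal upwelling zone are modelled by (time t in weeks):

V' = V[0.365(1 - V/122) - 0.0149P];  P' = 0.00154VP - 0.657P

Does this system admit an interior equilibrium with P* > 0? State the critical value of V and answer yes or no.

Threshold V = 427; K < 427, so no, the predator goes extinct.

The predator equation gives dP/dt > 0 only when V > 0.657/0.00154 = 427.
Without the predator, V → K = 122. Since 122 < 427, the predator cannot invade.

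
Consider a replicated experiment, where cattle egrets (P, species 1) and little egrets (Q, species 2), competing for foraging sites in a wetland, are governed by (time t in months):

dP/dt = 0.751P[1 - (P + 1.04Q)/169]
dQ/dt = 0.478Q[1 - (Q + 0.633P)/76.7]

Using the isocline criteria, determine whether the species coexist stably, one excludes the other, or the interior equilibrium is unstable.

Compare the nullcline intercepts: K1/α12 = 169/1.04 = 162 > K2 = 76.7; K2/α21 = 76.7/0.633 = 121 < K1 = 169.
Since the inequalities point opposite ways, species 1 can invade but species 2 cannot.

species 1 excludes species 2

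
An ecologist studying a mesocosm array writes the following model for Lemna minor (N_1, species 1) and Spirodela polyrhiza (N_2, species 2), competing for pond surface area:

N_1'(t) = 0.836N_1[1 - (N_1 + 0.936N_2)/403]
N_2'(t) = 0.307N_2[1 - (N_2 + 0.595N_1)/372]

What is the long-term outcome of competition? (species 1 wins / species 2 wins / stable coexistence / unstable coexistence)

Compare the nullcline intercepts: K1/α12 = 403/0.936 = 431 > K2 = 372; K2/α21 = 372/0.595 = 625 > K1 = 403.
Since both inequalities hold, each species can invade when rare, so the interior equilibrium is stable.

stable coexistence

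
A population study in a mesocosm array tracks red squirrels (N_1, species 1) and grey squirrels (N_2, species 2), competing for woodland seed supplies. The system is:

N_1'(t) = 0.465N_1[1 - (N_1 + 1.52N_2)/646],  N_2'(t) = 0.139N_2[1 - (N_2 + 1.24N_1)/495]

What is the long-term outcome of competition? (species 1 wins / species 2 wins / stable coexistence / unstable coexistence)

Compare the nullcline intercepts: K1/α12 = 646/1.52 = 425 < K2 = 495; K2/α21 = 495/1.24 = 399 < K1 = 646.
Since both are reversed, neither can invade when rare; the interior point is a saddle.

unstable coexistence (outcome depends on initial conditions)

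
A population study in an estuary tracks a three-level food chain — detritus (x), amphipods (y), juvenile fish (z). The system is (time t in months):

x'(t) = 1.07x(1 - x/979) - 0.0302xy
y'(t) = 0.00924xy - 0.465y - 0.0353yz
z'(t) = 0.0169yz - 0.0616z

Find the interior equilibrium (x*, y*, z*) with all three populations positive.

From dz/dt = 0: 0.0169y* = 0.0616, so y* = 3.64.
From dx/dt = 0: 1.07(1 - x*/979) = 0.0302·3.64, giving x* = 979·(1 - 0.103) = 878.
From dy/dt = 0: 0.00924·878 - 0.465 = 0.0353z*, so z* = 7.65/0.0353 = 217.

x* ≈ 878, y* ≈ 3.64, z* ≈ 217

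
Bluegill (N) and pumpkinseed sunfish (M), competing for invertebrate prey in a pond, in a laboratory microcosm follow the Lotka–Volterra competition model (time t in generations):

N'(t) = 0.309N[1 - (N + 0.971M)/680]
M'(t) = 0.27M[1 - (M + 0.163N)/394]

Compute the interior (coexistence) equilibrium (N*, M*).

N* ≈ 353, M* ≈ 336

Setting both brackets to zero gives the nullclines N + 0.971M = 680 and 0.163N + M = 394.
Substituting M = 394 - 0.163N into the first: N(1 - 0.971·0.163) = 680 - 0.971·394.
So N* = 297/0.842 = 353, and then M* = 394 - 0.163·353 = 336.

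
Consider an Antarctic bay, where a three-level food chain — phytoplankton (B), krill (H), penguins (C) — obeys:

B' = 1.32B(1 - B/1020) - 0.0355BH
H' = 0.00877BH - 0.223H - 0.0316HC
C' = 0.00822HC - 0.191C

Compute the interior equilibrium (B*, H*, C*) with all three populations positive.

B* ≈ 383, H* ≈ 23.2, C* ≈ 99.1

From dC/dt = 0: 0.00822H* = 0.191, so H* = 23.2.
From dB/dt = 0: 1.32(1 - B*/1020) = 0.0355·23.2, giving B* = 1020·(1 - 0.625) = 383.
From dH/dt = 0: 0.00877·383 - 0.223 = 0.0316C*, so C* = 3.13/0.0316 = 99.1.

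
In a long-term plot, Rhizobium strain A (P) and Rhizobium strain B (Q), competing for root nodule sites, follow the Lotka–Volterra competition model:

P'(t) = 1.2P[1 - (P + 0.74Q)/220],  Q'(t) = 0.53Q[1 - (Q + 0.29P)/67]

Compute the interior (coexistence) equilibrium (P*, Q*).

Setting both brackets to zero gives the nullclines P + 0.74Q = 220 and 0.29P + Q = 67.
Substituting Q = 67 - 0.29P into the first: P(1 - 0.74·0.29) = 220 - 0.74·67.
So P* = 170/0.785 = 217, and then Q* = 67 - 0.29·217 = 4.07.

P* ≈ 217, Q* ≈ 4.07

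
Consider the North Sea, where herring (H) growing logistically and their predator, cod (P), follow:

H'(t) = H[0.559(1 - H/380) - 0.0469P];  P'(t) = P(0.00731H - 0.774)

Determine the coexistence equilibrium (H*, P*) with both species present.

From dP/dt = 0 with P > 0: 0.00731H* = 0.774, so H* = 106.
Substitute into dH/dt = 0: 0.559(1 - 106/380) = 0.0469P*.
The bracket is 0.721, giving P* = 0.403/0.0469 = 8.6.

H* ≈ 106, P* ≈ 8.6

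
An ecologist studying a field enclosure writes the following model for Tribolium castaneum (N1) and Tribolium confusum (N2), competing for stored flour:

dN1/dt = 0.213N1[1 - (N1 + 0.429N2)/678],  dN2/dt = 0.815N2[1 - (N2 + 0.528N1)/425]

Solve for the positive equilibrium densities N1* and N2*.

Setting both brackets to zero gives the nullclines N1 + 0.429N2 = 678 and 0.528N1 + N2 = 425.
Substituting N2 = 425 - 0.528N1 into the first: N1(1 - 0.429·0.528) = 678 - 0.429·425.
So N1* = 496/0.773 = 641, and then N2* = 425 - 0.528·641 = 86.6.

N1* ≈ 641, N2* ≈ 86.6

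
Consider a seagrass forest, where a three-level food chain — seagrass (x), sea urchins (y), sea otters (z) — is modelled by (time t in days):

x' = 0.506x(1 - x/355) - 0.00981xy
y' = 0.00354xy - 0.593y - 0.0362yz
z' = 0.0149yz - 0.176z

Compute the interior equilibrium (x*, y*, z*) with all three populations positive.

x* ≈ 274, y* ≈ 11.8, z* ≈ 10.4

From dz/dt = 0: 0.0149y* = 0.176, so y* = 11.8.
From dx/dt = 0: 0.506(1 - x*/355) = 0.00981·11.8, giving x* = 355·(1 - 0.229) = 274.
From dy/dt = 0: 0.00354·274 - 0.593 = 0.0362z*, so z* = 0.376/0.0362 = 10.4.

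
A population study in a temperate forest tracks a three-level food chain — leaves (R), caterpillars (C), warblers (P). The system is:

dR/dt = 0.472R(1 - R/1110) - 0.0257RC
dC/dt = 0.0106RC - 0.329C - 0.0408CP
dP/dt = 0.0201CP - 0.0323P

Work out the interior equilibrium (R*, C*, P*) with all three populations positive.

From dP/dt = 0: 0.0201C* = 0.0323, so C* = 1.61.
From dR/dt = 0: 0.472(1 - R*/1110) = 0.0257·1.61, giving R* = 1110·(1 - 0.0875) = 1010.
From dC/dt = 0: 0.0106·1010 - 0.329 = 0.0408P*, so P* = 10.4/0.0408 = 255.

R* ≈ 1010, C* ≈ 1.61, P* ≈ 255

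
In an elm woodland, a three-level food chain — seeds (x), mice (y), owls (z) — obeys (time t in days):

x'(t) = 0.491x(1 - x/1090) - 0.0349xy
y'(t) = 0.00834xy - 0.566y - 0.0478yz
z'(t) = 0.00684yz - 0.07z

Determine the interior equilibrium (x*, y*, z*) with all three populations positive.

x* ≈ 297, y* ≈ 10.2, z* ≈ 40

From dz/dt = 0: 0.00684y* = 0.07, so y* = 10.2.
From dx/dt = 0: 0.491(1 - x*/1090) = 0.0349·10.2, giving x* = 1090·(1 - 0.727) = 297.
From dy/dt = 0: 0.00834·297 - 0.566 = 0.0478z*, so z* = 1.91/0.0478 = 40.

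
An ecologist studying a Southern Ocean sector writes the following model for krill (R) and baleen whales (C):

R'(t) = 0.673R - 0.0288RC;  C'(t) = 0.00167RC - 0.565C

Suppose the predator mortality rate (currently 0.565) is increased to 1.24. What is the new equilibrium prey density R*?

At the interior fixed point, setting dC/dt = 0 with C > 0 fixes R* = (predator death rate)/(RC coefficient) — independent of the other coefficients.
With the change, R* = 1.24/0.00167 = 743; it rises from 338.

R* ≈ 743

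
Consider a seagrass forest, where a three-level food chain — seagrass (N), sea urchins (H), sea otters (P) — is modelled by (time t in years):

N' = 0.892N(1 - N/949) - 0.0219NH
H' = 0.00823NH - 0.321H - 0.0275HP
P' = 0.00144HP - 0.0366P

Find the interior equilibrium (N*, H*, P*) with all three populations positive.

From dP/dt = 0: 0.00144H* = 0.0366, so H* = 25.4.
From dN/dt = 0: 0.892(1 - N*/949) = 0.0219·25.4, giving N* = 949·(1 - 0.624) = 357.
From dH/dt = 0: 0.00823·357 - 0.321 = 0.0275P*, so P* = 2.62/0.0275 = 95.1.

N* ≈ 357, H* ≈ 25.4, P* ≈ 95.1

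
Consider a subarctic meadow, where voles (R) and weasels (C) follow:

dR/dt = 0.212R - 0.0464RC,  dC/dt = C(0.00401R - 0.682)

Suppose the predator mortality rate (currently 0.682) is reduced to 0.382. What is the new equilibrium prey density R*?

At the interior fixed point, setting dC/dt = 0 with C > 0 fixes R* = (predator death rate)/(RC coefficient) — independent of the other coefficients.
With the change, R* = 0.382/0.00401 = 95.3; it falls from 170.

R* ≈ 95.3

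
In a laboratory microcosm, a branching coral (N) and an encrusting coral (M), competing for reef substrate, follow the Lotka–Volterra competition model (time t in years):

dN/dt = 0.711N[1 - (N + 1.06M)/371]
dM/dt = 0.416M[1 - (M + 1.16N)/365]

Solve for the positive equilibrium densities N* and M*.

Setting both brackets to zero gives the nullclines N + 1.06M = 371 and 1.16N + M = 365.
Substituting M = 365 - 1.16N into the first: N(1 - 1.06·1.16) = 371 - 1.06·365.
So N* = -15.9/-0.23 = 69.3, and then M* = 365 - 1.16·69.3 = 285.

N* ≈ 69.3, M* ≈ 285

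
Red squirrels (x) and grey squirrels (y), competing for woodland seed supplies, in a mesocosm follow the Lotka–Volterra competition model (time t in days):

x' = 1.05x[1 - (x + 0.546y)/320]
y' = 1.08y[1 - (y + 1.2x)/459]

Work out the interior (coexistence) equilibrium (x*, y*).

x* ≈ 201, y* ≈ 218

Setting both brackets to zero gives the nullclines x + 0.546y = 320 and 1.2x + y = 459.
Substituting y = 459 - 1.2x into the first: x(1 - 0.546·1.2) = 320 - 0.546·459.
So x* = 69.4/0.345 = 201, and then y* = 459 - 1.2·201 = 218.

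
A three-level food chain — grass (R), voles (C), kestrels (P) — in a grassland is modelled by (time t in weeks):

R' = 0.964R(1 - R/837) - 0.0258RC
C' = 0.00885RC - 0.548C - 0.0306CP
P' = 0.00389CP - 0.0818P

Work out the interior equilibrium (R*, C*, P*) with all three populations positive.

R* ≈ 366, C* ≈ 21, P* ≈ 87.9

From dP/dt = 0: 0.00389C* = 0.0818, so C* = 21.
From dR/dt = 0: 0.964(1 - R*/837) = 0.0258·21, giving R* = 837·(1 - 0.563) = 366.
From dC/dt = 0: 0.00885·366 - 0.548 = 0.0306P*, so P* = 2.69/0.0306 = 87.9.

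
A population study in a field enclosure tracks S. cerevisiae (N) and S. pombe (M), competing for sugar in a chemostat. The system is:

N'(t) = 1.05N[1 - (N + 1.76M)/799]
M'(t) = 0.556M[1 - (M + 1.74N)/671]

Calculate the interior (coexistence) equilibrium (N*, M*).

Setting both brackets to zero gives the nullclines N + 1.76M = 799 and 1.74N + M = 671.
Substituting M = 671 - 1.74N into the first: N(1 - 1.76·1.74) = 799 - 1.76·671.
So N* = -382/-2.06 = 185, and then M* = 671 - 1.74·185 = 349.

N* ≈ 185, M* ≈ 349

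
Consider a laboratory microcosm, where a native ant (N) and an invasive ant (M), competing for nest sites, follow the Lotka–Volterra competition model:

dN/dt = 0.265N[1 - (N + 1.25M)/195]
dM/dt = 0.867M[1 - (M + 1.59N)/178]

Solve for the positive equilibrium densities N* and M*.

N* ≈ 27.8, M* ≈ 134

Setting both brackets to zero gives the nullclines N + 1.25M = 195 and 1.59N + M = 178.
Substituting M = 178 - 1.59N into the first: N(1 - 1.25·1.59) = 195 - 1.25·178.
So N* = -27.5/-0.988 = 27.8, and then M* = 178 - 1.59·27.8 = 134.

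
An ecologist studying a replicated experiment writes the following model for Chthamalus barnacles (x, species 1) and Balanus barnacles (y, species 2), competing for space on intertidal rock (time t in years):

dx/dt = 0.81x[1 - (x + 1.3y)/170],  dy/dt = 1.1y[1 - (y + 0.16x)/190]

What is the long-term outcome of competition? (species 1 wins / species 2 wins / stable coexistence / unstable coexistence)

Compare the nullcline intercepts: K1/α12 = 170/1.3 = 131 < K2 = 190; K2/α21 = 190/0.16 = 1190 > K1 = 170.
Since the inequalities point opposite ways, species 2 can invade but species 1 cannot.

species 2 excludes species 1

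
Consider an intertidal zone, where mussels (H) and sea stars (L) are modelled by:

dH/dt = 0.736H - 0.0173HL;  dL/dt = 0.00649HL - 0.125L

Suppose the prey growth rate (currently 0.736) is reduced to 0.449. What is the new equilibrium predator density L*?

At the interior fixed point, setting dH/dt = 0 with H > 0 fixes L* = (prey growth rate)/(HL coefficient) — independent of the other coefficients.
With the change, L* = 0.449/0.0173 = 26; it falls from 42.5.

L* ≈ 26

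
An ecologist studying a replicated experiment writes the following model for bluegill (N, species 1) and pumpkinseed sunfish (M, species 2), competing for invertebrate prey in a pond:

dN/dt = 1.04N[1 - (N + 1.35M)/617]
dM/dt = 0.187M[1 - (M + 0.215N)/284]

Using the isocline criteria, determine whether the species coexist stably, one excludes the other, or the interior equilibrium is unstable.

stable coexistence

Compare the nullcline intercepts: K1/α12 = 617/1.35 = 457 > K2 = 284; K2/α21 = 284/0.215 = 1320 > K1 = 617.
Since both inequalities hold, each species can invade when rare, so the interior equilibrium is stable.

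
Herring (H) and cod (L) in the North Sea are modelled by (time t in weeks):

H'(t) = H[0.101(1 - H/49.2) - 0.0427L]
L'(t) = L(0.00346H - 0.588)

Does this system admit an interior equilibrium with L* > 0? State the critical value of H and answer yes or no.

The predator equation gives dL/dt > 0 only when H > 0.588/0.00346 = 170.
Without the predator, H → K = 49.2. Since 49.2 < 170, the predator cannot invade.

Threshold H = 170; K < 170, so no, the predator goes extinct.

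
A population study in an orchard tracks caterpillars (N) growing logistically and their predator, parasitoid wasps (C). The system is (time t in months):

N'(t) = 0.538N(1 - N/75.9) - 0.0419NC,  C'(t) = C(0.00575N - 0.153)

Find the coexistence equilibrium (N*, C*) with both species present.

N* ≈ 26.6, C* ≈ 8.34

From dC/dt = 0 with C > 0: 0.00575N* = 0.153, so N* = 26.6.
Substitute into dN/dt = 0: 0.538(1 - 26.6/75.9) = 0.0419C*.
The bracket is 0.649, giving C* = 0.349/0.0419 = 8.34.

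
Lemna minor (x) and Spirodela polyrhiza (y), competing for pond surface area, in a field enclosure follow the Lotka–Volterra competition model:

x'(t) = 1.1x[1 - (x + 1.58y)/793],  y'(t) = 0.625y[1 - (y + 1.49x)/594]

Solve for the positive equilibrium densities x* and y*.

x* ≈ 107, y* ≈ 434

Setting both brackets to zero gives the nullclines x + 1.58y = 793 and 1.49x + y = 594.
Substituting y = 594 - 1.49x into the first: x(1 - 1.58·1.49) = 793 - 1.58·594.
So x* = -146/-1.35 = 107, and then y* = 594 - 1.49·107 = 434.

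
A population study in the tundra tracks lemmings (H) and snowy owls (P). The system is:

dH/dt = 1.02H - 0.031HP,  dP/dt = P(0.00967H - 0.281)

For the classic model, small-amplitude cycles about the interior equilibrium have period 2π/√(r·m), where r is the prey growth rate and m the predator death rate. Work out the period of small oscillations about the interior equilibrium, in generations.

T ≈ 11.7 generations

Here r = 1.02 and m = 0.281, so r·m = 0.287.
ω = √0.287 = 0.535 per generation, hence T = 2π/ω ≈ 11.7 generations.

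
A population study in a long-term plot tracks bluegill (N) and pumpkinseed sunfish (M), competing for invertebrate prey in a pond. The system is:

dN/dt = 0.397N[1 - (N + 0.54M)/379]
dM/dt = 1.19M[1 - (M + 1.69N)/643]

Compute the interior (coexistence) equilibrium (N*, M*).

N* ≈ 364, M* ≈ 28.5

Setting both brackets to zero gives the nullclines N + 0.54M = 379 and 1.69N + M = 643.
Substituting M = 643 - 1.69N into the first: N(1 - 0.54·1.69) = 379 - 0.54·643.
So N* = 31.8/0.0874 = 364, and then M* = 643 - 1.69·364 = 28.5.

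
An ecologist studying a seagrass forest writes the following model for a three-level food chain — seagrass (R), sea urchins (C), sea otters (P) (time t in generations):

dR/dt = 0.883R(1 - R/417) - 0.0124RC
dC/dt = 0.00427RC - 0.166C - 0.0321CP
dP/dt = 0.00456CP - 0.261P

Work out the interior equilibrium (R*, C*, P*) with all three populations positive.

R* ≈ 81.8, C* ≈ 57.2, P* ≈ 5.71

From dP/dt = 0: 0.00456C* = 0.261, so C* = 57.2.
From dR/dt = 0: 0.883(1 - R*/417) = 0.0124·57.2, giving R* = 417·(1 - 0.804) = 81.8.
From dC/dt = 0: 0.00427·81.8 - 0.166 = 0.0321P*, so P* = 0.183/0.0321 = 5.71.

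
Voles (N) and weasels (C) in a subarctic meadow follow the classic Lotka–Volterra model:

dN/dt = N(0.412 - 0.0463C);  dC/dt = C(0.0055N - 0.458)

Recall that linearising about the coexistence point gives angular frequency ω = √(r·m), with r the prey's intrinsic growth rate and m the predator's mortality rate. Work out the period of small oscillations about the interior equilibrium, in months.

T ≈ 14.5 months

Here r = 0.412 and m = 0.458, so r·m = 0.189.
ω = √0.189 = 0.434 per month, hence T = 2π/ω ≈ 14.5 months.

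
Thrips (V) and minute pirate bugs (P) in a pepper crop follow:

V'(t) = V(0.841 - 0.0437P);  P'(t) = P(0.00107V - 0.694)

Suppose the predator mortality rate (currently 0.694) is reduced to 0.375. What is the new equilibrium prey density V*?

V* ≈ 350

At the interior fixed point, setting dP/dt = 0 with P > 0 fixes V* = (predator death rate)/(VP coefficient) — independent of the other coefficients.
With the change, V* = 0.375/0.00107 = 350; it falls from 649.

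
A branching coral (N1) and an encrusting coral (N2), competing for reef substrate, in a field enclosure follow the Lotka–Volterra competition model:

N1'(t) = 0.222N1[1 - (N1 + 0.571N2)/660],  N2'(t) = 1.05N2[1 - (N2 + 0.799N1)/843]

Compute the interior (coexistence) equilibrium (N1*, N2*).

Setting both brackets to zero gives the nullclines N1 + 0.571N2 = 660 and 0.799N1 + N2 = 843.
Substituting N2 = 843 - 0.799N1 into the first: N1(1 - 0.571·0.799) = 660 - 0.571·843.
So N1* = 179/0.544 = 329, and then N2* = 843 - 0.799·329 = 581.

N1* ≈ 329, N2* ≈ 581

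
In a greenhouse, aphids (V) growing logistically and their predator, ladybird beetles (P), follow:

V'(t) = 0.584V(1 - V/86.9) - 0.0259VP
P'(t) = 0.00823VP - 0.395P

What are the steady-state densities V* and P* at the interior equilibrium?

V* ≈ 48, P* ≈ 10.1

From dP/dt = 0 with P > 0: 0.00823V* = 0.395, so V* = 48.
Substitute into dV/dt = 0: 0.584(1 - 48/86.9) = 0.0259P*.
The bracket is 0.448, giving P* = 0.261/0.0259 = 10.1.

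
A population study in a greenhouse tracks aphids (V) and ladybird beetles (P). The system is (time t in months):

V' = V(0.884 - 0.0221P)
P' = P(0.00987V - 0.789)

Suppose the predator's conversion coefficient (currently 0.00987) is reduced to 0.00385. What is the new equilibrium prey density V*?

At the interior fixed point, setting dP/dt = 0 with P > 0 fixes V* = (predator death rate)/(VP coefficient) — independent of the other coefficients.
With the change, V* = 0.789/0.00385 = 205; it rises from 79.9.

V* ≈ 205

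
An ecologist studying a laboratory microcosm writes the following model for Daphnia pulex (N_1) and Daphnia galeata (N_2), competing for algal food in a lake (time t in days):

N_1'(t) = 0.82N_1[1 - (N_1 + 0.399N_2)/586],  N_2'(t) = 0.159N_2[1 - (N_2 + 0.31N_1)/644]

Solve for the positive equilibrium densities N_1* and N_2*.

N_1* ≈ 375, N_2* ≈ 528

Setting both brackets to zero gives the nullclines N_1 + 0.399N_2 = 586 and 0.31N_1 + N_2 = 644.
Substituting N_2 = 644 - 0.31N_1 into the first: N_1(1 - 0.399·0.31) = 586 - 0.399·644.
So N_1* = 329/0.876 = 375, and then N_2* = 644 - 0.31·375 = 528.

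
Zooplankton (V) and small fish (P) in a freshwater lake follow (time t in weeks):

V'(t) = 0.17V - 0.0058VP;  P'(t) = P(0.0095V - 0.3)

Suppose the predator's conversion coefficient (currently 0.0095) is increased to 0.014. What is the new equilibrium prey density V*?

V* ≈ 21.4

At the interior fixed point, setting dP/dt = 0 with P > 0 fixes V* = (predator death rate)/(VP coefficient) — independent of the other coefficients.
With the change, V* = 0.3/0.014 = 21.4; it falls from 31.6.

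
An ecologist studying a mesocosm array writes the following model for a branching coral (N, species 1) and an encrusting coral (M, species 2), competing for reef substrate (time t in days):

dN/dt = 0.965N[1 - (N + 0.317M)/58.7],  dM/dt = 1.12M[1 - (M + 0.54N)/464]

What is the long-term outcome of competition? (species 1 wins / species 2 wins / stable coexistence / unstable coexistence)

species 2 excludes species 1

Compare the nullcline intercepts: K1/α12 = 58.7/0.317 = 185 < K2 = 464; K2/α21 = 464/0.54 = 859 > K1 = 58.7.
Since the inequalities point opposite ways, species 2 can invade but species 1 cannot.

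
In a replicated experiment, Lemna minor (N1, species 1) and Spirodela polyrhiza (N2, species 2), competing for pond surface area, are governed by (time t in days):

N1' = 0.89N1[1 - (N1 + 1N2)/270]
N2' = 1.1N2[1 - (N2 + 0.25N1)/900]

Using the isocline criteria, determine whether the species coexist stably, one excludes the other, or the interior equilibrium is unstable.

species 2 excludes species 1

Compare the nullcline intercepts: K1/α12 = 270/1 = 270 < K2 = 900; K2/α21 = 900/0.25 = 3600 > K1 = 270.
Since the inequalities point opposite ways, species 2 can invade but species 1 cannot.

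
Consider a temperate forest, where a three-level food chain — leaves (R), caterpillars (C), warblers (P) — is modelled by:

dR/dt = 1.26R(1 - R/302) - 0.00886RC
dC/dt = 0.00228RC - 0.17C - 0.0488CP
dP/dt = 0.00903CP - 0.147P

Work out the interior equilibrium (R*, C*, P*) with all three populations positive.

From dP/dt = 0: 0.00903C* = 0.147, so C* = 16.3.
From dR/dt = 0: 1.26(1 - R*/302) = 0.00886·16.3, giving R* = 302·(1 - 0.114) = 267.
From dC/dt = 0: 0.00228·267 - 0.17 = 0.0488P*, so P* = 0.44/0.0488 = 9.01.

R* ≈ 267, C* ≈ 16.3, P* ≈ 9.01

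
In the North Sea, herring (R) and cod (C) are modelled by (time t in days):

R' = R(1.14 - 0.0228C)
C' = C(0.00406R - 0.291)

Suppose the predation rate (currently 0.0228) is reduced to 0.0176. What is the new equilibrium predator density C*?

At the interior fixed point, setting dR/dt = 0 with R > 0 fixes C* = (prey growth rate)/(RC coefficient) — independent of the other coefficients.
With the change, C* = 1.14/0.0176 = 64.8; it rises from 50.

C* ≈ 64.8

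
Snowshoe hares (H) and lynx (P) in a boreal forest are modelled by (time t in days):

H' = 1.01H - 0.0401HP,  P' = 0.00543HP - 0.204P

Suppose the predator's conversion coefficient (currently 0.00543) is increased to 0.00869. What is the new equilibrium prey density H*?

At the interior fixed point, setting dP/dt = 0 with P > 0 fixes H* = (predator death rate)/(HP coefficient) — independent of the other coefficients.
With the change, H* = 0.204/0.00869 = 23.5; it falls from 37.6.

H* ≈ 23.5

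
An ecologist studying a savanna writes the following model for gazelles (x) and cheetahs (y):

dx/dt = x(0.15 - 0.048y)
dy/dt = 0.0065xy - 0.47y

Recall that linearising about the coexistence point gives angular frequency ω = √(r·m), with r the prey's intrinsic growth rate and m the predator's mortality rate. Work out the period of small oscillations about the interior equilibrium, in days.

T ≈ 23.7 days

Here r = 0.15 and m = 0.47, so r·m = 0.0705.
ω = √0.0705 = 0.266 per day, hence T = 2π/ω ≈ 23.7 days.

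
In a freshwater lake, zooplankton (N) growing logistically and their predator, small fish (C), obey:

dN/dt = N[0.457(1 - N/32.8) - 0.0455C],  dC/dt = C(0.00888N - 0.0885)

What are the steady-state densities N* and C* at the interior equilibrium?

From dC/dt = 0 with C > 0: 0.00888N* = 0.0885, so N* = 9.97.
Substitute into dN/dt = 0: 0.457(1 - 9.97/32.8) = 0.0455C*.
The bracket is 0.696, giving C* = 0.318/0.0455 = 6.99.

N* ≈ 9.97, C* ≈ 6.99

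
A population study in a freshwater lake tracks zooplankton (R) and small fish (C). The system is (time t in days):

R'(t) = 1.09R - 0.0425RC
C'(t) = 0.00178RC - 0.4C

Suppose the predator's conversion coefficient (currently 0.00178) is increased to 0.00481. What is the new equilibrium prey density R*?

R* ≈ 83.2

At the interior fixed point, setting dC/dt = 0 with C > 0 fixes R* = (predator death rate)/(RC coefficient) — independent of the other coefficients.
With the change, R* = 0.4/0.00481 = 83.2; it falls from 225.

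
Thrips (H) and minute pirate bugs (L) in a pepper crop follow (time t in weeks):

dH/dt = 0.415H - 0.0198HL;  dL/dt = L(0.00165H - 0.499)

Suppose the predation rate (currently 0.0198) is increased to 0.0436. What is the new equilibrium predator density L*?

L* ≈ 9.52

At the interior fixed point, setting dH/dt = 0 with H > 0 fixes L* = (prey growth rate)/(HL coefficient) — independent of the other coefficients.
With the change, L* = 0.415/0.0436 = 9.52; it falls from 21.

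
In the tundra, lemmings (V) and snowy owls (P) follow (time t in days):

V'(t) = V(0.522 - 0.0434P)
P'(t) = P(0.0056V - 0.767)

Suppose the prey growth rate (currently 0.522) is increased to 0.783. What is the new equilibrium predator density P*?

P* ≈ 18

At the interior fixed point, setting dV/dt = 0 with V > 0 fixes P* = (prey growth rate)/(VP coefficient) — independent of the other coefficients.
With the change, P* = 0.783/0.0434 = 18; it rises from 12.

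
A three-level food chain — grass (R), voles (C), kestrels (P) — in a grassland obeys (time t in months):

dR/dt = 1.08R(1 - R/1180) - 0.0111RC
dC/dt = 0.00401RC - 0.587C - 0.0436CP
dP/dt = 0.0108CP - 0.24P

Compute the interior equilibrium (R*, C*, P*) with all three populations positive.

From dP/dt = 0: 0.0108C* = 0.24, so C* = 22.2.
From dR/dt = 0: 1.08(1 - R*/1180) = 0.0111·22.2, giving R* = 1180·(1 - 0.228) = 910.
From dC/dt = 0: 0.00401·910 - 0.587 = 0.0436P*, so P* = 3.06/0.0436 = 70.3.

R* ≈ 910, C* ≈ 22.2, P* ≈ 70.3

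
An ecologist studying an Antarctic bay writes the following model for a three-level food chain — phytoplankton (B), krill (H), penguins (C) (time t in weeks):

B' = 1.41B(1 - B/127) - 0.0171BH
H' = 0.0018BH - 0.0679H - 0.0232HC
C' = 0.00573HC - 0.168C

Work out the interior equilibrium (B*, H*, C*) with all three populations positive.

B* ≈ 81.8, H* ≈ 29.3, C* ≈ 3.42

From dC/dt = 0: 0.00573H* = 0.168, so H* = 29.3.
From dB/dt = 0: 1.41(1 - B*/127) = 0.0171·29.3, giving B* = 127·(1 - 0.356) = 81.8.
From dH/dt = 0: 0.0018·81.8 - 0.0679 = 0.0232C*, so C* = 0.0794/0.0232 = 3.42.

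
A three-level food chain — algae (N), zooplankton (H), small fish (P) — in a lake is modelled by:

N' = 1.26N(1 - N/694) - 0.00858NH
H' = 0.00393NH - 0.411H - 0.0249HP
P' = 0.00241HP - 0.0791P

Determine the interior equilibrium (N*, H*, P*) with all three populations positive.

N* ≈ 539, H* ≈ 32.8, P* ≈ 68.5

From dP/dt = 0: 0.00241H* = 0.0791, so H* = 32.8.
From dN/dt = 0: 1.26(1 - N*/694) = 0.00858·32.8, giving N* = 694·(1 - 0.223) = 539.
From dH/dt = 0: 0.00393·539 - 0.411 = 0.0249P*, so P* = 1.71/0.0249 = 68.5.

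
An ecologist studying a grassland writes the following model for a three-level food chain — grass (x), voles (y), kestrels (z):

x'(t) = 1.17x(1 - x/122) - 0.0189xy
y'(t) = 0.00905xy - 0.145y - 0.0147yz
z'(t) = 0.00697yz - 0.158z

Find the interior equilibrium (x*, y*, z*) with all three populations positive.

From dz/dt = 0: 0.00697y* = 0.158, so y* = 22.7.
From dx/dt = 0: 1.17(1 - x*/122) = 0.0189·22.7, giving x* = 122·(1 - 0.366) = 77.3.
From dy/dt = 0: 0.00905·77.3 - 0.145 = 0.0147z*, so z* = 0.555/0.0147 = 37.7.

x* ≈ 77.3, y* ≈ 22.7, z* ≈ 37.7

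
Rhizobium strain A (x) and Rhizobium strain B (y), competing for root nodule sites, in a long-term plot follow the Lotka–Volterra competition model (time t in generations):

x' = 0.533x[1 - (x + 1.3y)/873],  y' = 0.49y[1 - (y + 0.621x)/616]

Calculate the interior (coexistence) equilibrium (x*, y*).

Setting both brackets to zero gives the nullclines x + 1.3y = 873 and 0.621x + y = 616.
Substituting y = 616 - 0.621x into the first: x(1 - 1.3·0.621) = 873 - 1.3·616.
So x* = 72.2/0.193 = 375, and then y* = 616 - 0.621·375 = 383.

x* ≈ 375, y* ≈ 383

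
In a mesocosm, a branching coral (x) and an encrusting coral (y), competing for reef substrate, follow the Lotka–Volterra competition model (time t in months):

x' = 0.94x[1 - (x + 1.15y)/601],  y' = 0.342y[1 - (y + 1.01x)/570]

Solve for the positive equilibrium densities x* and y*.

Setting both brackets to zero gives the nullclines x + 1.15y = 601 and 1.01x + y = 570.
Substituting y = 570 - 1.01x into the first: x(1 - 1.15·1.01) = 601 - 1.15·570.
So x* = -54.5/-0.161 = 337, and then y* = 570 - 1.01·337 = 229.

x* ≈ 337, y* ≈ 229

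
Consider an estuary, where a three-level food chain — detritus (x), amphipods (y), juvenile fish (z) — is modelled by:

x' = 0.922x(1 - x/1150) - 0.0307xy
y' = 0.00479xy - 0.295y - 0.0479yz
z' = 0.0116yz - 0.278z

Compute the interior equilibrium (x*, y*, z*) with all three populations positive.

x* ≈ 232, y* ≈ 24, z* ≈ 17.1

From dz/dt = 0: 0.0116y* = 0.278, so y* = 24.
From dx/dt = 0: 0.922(1 - x*/1150) = 0.0307·24, giving x* = 1150·(1 - 0.798) = 232.
From dy/dt = 0: 0.00479·232 - 0.295 = 0.0479z*, so z* = 0.818/0.0479 = 17.1.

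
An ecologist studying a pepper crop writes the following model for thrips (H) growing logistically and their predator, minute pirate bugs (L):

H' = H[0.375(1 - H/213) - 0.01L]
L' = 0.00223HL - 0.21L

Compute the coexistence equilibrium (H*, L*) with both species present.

H* ≈ 94.2, L* ≈ 20.9

From dL/dt = 0 with L > 0: 0.00223H* = 0.21, so H* = 94.2.
Substitute into dH/dt = 0: 0.375(1 - 94.2/213) = 0.01L*.
The bracket is 0.558, giving L* = 0.209/0.01 = 20.9.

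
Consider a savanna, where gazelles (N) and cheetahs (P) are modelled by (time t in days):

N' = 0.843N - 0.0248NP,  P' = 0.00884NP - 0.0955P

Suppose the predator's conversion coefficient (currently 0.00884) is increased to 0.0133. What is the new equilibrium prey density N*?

At the interior fixed point, setting dP/dt = 0 with P > 0 fixes N* = (predator death rate)/(NP coefficient) — independent of the other coefficients.
With the change, N* = 0.0955/0.0133 = 7.18; it falls from 10.8.

N* ≈ 7.18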